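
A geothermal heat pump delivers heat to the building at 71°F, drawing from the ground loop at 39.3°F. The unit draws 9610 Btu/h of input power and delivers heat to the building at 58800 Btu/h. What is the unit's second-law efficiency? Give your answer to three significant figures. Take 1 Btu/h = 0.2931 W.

0.366

COP_actual = Q̇_H/Ẇ = 58800/9610 = 6.119.
In absolute terms T_C = 277.21 K and T_H = 294.82 K, so ΔT = 17.61 K.
COP_Carnot = T_H/ΔT = 294.82/17.61 = 16.74.
η_II = COP_actual/COP_Carnot = 6.119/16.74 = 0.3655.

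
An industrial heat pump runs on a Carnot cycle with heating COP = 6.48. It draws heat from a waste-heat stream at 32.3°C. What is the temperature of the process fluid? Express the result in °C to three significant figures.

COP_HP = T_H/(T_H − T_C) rearranges to T_H = COP·T_C/(COP − 1).
With T_C = 305.45 K, T_H = 6.48 × 305.45/5.480 = 361.19 K.
Converting, 361.19 K = 88.04°C.

88.0 °C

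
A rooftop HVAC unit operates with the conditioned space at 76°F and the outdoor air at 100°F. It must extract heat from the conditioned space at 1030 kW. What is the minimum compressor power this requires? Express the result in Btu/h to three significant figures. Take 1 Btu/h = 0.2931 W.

157000 Btu/h

In absolute terms T_C = 297.59 K and T_H = 310.93 K, so ΔT = 13.33 K.
COP_Carnot = T_C/ΔT = 297.59/13.33 = 22.32.
Ẇ_min = Q̇/COP_Carnot = 1030/22.32 = 46.15 kW = 157400 Btu/h.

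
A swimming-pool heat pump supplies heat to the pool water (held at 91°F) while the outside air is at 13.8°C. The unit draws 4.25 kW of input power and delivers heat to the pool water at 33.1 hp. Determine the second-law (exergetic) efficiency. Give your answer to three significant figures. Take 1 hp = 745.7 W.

Converting, Q̇_H = 33.10 hp = 24.68 kW, so COP_actual = Q̇_H/Ẇ = 24.68/4.250 = 5.808.
In absolute terms T_C = 286.95 K and T_H = 305.93 K, so ΔT = 18.98 K.
COP_Carnot = T_H/ΔT = 305.93/18.98 = 16.12.
η_II = COP_actual/COP_Carnot = 5.808/16.12 = 0.3603.

0.360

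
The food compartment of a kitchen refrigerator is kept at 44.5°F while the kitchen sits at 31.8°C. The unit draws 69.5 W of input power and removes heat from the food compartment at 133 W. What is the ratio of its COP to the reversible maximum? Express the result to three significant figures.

0.170

COP_actual = Q̇_C/Ẇ = 133.0/69.50 = 1.914.
In absolute terms T_C = 280.09 K and T_H = 304.95 K, so ΔT = 24.86 K.
COP_Carnot = T_C/ΔT = 280.09/24.86 = 11.27.
η_II = COP_actual/COP_Carnot = 1.914/11.27 = 0.1698.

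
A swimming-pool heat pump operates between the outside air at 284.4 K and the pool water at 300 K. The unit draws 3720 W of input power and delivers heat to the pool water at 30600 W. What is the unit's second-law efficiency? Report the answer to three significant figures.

0.428

COP_actual = Q̇_H/Ẇ = 30600/3720 = 8.226.
The reservoir spacing is ΔT = 300 − 284.4 = 15.60 K.
COP_Carnot = T_H/ΔT = 300.00/15.60 = 19.23.
η_II = COP_actual/COP_Carnot = 8.226/19.23 = 0.4277.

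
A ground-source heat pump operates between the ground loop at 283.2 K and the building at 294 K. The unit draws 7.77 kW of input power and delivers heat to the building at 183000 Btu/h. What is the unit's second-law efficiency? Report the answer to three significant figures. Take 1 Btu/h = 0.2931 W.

Converting, Q̇_H = 183000 Btu/h = 53.64 kW, so COP_actual = Q̇_H/Ẇ = 53.64/7.770 = 6.903.
The reservoir spacing is ΔT = 294 − 283.2 = 10.80 K.
COP_Carnot = T_H/ΔT = 294.00/10.80 = 27.22.
η_II = COP_actual/COP_Carnot = 6.903/27.22 = 0.2536.

0.254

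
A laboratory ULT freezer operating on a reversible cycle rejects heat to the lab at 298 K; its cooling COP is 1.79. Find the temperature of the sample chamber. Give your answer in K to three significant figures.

For a Carnot refrigerator COP_R = T_C/(T_H − T_C), so T_C = COP·T_H/(1 + COP).
With T_H = 298.00 K, T_C = 1.79 × 298.00/2.790 = 191.19 K.

191 K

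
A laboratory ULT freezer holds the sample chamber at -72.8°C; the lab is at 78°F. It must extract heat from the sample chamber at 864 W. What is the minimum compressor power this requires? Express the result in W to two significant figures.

420 W

In absolute terms T_C = 200.35 K and T_H = 298.71 K, so ΔT = 98.36 K.
COP_Carnot = T_C/ΔT = 200.35/98.36 = 2.037.
Ẇ_min = Q̇/COP_Carnot = 864.0/2.037 = 424.2 W.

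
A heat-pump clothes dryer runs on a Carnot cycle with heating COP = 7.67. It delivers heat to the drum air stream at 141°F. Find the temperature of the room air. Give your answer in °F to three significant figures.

COP_HP = T_H/(T_H − T_C) gives T_H − T_C = T_H/COP.
With T_H = 333.71 K, T_C = 333.71 × (1 − 1/7.67) = 290.20 K.
Converting, 290.20 K = 62.69°F.

62.7 °F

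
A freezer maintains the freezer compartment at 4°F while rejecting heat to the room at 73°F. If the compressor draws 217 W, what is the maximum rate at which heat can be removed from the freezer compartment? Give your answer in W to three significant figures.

1460 W

In absolute terms T_C = 257.59 K and T_H = 295.93 K, so ΔT = 38.33 K.
COP_Carnot = T_C/ΔT = 257.59/38.33 = 6.720.
Q̇_max = COP_Carnot × Ẇ = 6.720 × 217.0 W = 1458 W.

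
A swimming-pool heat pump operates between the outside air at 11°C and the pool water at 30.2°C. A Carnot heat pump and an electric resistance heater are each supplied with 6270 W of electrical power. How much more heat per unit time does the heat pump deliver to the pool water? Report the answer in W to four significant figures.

In absolute terms T_C = 284.15 K and T_H = 303.35 K, so ΔT = 19.20 K.
COP_Carnot = T_H/ΔT = 303.35/19.20 = 15.80.
The heat pump delivers Q̇_H = COP × Ẇ = 99060 W; the resistance heater delivers Ẇ = 6270 W.
Extra = (COP − 1)·Ẇ = 92790 W.

92790 W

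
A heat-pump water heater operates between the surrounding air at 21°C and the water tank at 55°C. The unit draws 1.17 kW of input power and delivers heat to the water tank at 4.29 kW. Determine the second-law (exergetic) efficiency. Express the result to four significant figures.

0.3799

COP_actual = Q̇_H/Ẇ = 4.290/1.170 = 3.667.
In absolute terms T_C = 294.15 K and T_H = 328.15 K, so ΔT = 34.00 K.
COP_Carnot = T_H/ΔT = 328.15/34.00 = 9.651.
η_II = COP_actual/COP_Carnot = 3.667/9.651 = 0.3799.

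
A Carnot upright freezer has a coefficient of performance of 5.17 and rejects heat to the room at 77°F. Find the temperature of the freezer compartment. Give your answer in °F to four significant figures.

For a Carnot refrigerator COP_R = T_C/(T_H − T_C), so T_C = COP·T_H/(1 + COP).
With T_H = 298.15 K, T_C = 5.17 × 298.15/6.170 = 249.83 K.
Converting, 249.83 K = -9.98°F.

-9.981 °F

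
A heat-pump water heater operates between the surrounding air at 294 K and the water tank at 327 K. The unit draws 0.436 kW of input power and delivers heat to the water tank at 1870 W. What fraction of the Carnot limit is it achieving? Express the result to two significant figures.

Converting, Q̇_H = 1870 W = 1.870 kW, so COP_actual = Q̇_H/Ẇ = 1.870/0.4360 = 4.289.
The reservoir spacing is ΔT = 327 − 294 = 33.00 K.
COP_Carnot = T_H/ΔT = 327.00/33.00 = 9.909.
η_II = COP_actual/COP_Carnot = 4.289/9.909 = 0.4328.

0.43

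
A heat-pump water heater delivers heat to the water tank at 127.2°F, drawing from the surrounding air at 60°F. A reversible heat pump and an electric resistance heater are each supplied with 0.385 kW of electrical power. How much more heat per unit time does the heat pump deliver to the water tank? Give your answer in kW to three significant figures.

2.98 kW

In absolute terms T_C = 288.71 K and T_H = 326.04 K, so ΔT = 37.33 K.
COP_Carnot = T_H/ΔT = 326.04/37.33 = 8.733.
The heat pump delivers Q̇_H = COP × Ẇ = 3.362 kW; the resistance heater delivers Ẇ = 0.3850 kW.
Extra = (COP − 1)·Ẇ = 2.977 kW.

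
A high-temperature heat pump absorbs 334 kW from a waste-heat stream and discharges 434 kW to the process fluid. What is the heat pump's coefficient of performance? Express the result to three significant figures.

The first law gives Q̇_H = Q̇_C + Ẇ, so the three rates are Q̇_C = 334.0, Q̇_H = 434.0, Ẇ = 100.0 kW.
COP_HP = Q̇_H/Ẇ = 434.0/100.0 = 4.340.

4.34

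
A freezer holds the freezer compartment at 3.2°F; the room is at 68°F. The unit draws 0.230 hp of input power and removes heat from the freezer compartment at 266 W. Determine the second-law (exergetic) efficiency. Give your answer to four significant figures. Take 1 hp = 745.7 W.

Converting, Q̇_C = 266.0 W = 0.3567 hp, so COP_actual = Q̇_C/Ẇ = 0.3567/0.2300 = 1.551.
In absolute terms T_C = 257.15 K and T_H = 293.15 K, so ΔT = 36.00 K.
COP_Carnot = T_C/ΔT = 257.15/36.00 = 7.143.
η_II = COP_actual/COP_Carnot = 1.551/7.143 = 0.2171.

0.2171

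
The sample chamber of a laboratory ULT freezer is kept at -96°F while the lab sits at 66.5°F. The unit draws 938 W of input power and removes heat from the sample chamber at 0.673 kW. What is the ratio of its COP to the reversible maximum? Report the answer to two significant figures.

Converting, Q̇_C = 0.6730 kW = 673.0 W, so COP_actual = Q̇_C/Ẇ = 673.0/938.0 = 0.7175.
In absolute terms T_C = 202.04 K and T_H = 292.32 K, so ΔT = 90.28 K.
COP_Carnot = T_C/ΔT = 202.04/90.28 = 2.238.
η_II = COP_actual/COP_Carnot = 0.7175/2.238 = 0.3206.

0.32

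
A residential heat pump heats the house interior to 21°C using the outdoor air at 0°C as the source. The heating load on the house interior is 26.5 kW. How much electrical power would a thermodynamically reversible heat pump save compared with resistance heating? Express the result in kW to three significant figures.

In absolute terms T_C = 273.15 K and T_H = 294.15 K, so ΔT = 21.00 K.
COP_Carnot = T_H/ΔT = 294.15/21.00 = 14.01.
Resistance heating needs Ẇ_res = Q̇_H = 26.50 kW; the reversible heat pump needs only Ẇ_hp = Q̇_H/COP = 1.892 kW.
Saving = 26.50 − 1.892 = 24.61 kW.

24.6 kW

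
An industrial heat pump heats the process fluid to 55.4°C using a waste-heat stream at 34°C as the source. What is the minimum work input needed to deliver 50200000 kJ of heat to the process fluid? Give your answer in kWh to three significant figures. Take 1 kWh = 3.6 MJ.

In absolute terms T_C = 307.15 K and T_H = 328.55 K, so ΔT = 21.40 K.
The reversible limit is COP_HP = T_H/ΔT = 15.35, so W_min = Q_H/COP = Q_H·ΔT/T_H.
W_min = 50200000 × 21.40/328.55 = 3270000 kJ = 908.3 kWh.

908 kWh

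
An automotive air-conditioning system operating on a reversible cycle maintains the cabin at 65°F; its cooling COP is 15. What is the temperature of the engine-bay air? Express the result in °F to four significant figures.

COP_R = T_C/(T_H − T_C) gives T_H − T_C = T_C/COP.
With T_C = 291.48 K, T_H = 291.48 × (1 + 1/15) = 310.92 K.
Converting, 310.92 K = 99.98°F.

99.98 °F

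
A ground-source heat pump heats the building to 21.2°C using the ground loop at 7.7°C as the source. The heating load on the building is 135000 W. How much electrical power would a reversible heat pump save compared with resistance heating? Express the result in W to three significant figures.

129000 W

In absolute terms T_C = 280.85 K and T_H = 294.35 K, so ΔT = 13.50 K.
COP_Carnot = T_H/ΔT = 294.35/13.50 = 21.80.
Resistance heating needs Ẇ_res = Q̇_H = 135000 W; the reversible heat pump needs only Ẇ_hp = Q̇_H/COP = 6192 W.
Saving = 135000 − 6192 = 128800 W.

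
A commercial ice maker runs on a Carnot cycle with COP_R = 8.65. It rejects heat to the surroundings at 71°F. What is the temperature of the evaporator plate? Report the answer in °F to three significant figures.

For a Carnot refrigerator COP_R = T_C/(T_H − T_C), so T_C = COP·T_H/(1 + COP).
With T_H = 294.82 K, T_C = 8.65 × 294.82/9.650 = 264.27 K.
Converting, 264.27 K = 16.01°F.

16.0 °F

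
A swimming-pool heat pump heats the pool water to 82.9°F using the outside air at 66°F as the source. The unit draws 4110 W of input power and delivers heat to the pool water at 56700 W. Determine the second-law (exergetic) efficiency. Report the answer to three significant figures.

COP_actual = Q̇_H/Ẇ = 56700/4110 = 13.80.
In absolute terms T_C = 292.04 K and T_H = 301.43 K, so ΔT = 9.389 K.
COP_Carnot = T_H/ΔT = 301.43/9.389 = 32.10.
η_II = COP_actual/COP_Carnot = 13.80/32.10 = 0.4297.

0.430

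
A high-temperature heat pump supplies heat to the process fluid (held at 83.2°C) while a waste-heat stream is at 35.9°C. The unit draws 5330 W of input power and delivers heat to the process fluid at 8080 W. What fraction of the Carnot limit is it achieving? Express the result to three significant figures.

COP_actual = Q̇_H/Ẇ = 8080/5330 = 1.516.
In absolute terms T_C = 309.05 K and T_H = 356.35 K, so ΔT = 47.30 K.
COP_Carnot = T_H/ΔT = 356.35/47.30 = 7.534.
η_II = COP_actual/COP_Carnot = 1.516/7.534 = 0.2012.

0.201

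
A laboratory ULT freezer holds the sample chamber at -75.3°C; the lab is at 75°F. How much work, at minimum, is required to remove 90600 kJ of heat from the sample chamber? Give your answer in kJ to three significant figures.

45400 kJ

In absolute terms T_C = 197.85 K and T_H = 297.04 K, so ΔT = 99.19 K.
The reversible limit is COP_R = T_C/ΔT = 1.995, so W_min = Q_C/COP = Q_C·ΔT/T_C.
W_min = 90600 × 99.19/197.85 = 45420 kJ.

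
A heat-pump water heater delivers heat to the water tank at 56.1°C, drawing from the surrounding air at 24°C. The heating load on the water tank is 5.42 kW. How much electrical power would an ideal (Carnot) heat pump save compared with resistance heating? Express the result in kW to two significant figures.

4.9 kW

In absolute terms T_C = 297.15 K and T_H = 329.25 K, so ΔT = 32.10 K.
COP_Carnot = T_H/ΔT = 329.25/32.10 = 10.26.
Resistance heating needs Ẇ_res = Q̇_H = 5.420 kW; the reversible heat pump needs only Ẇ_hp = Q̇_H/COP = 0.5284 kW.
Saving = 5.420 − 0.5284 = 4.892 kW.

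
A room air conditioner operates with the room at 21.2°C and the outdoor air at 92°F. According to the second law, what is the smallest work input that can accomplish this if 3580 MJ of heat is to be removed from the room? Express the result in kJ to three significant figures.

148000 kJ

In absolute terms T_C = 294.35 K and T_H = 306.48 K, so ΔT = 12.13 K.
The reversible limit is COP_R = T_C/ΔT = 24.26, so W_min = Q_C/COP = Q_C·ΔT/T_C.
W_min = 3580 × 12.13/294.35 = 147.6 MJ = 147600 kJ.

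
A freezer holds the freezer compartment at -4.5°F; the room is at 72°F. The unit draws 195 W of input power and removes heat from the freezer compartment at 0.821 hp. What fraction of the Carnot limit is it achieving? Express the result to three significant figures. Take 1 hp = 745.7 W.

0.528

Converting, Q̇_C = 0.8210 hp = 612.2 W, so COP_actual = Q̇_C/Ẇ = 612.2/195.0 = 3.140.
In absolute terms T_C = 252.87 K and T_H = 295.37 K, so ΔT = 42.50 K.
COP_Carnot = T_C/ΔT = 252.87/42.50 = 5.950.
η_II = COP_actual/COP_Carnot = 3.140/5.950 = 0.5277.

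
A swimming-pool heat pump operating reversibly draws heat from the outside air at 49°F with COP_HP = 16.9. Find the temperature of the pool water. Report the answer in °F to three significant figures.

COP_HP = T_H/(T_H − T_C) rearranges to T_H = COP·T_C/(COP − 1).
With T_C = 282.59 K, T_H = 16.9 × 282.59/15.90 = 300.37 K.
Converting, 300.37 K = 80.99°F.

81.0 °F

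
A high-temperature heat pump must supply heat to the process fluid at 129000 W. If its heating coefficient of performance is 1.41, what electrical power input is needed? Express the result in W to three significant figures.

Ẇ = Q̇_H/COP_HP = 129000/1.41 = 91490 W.

91500 W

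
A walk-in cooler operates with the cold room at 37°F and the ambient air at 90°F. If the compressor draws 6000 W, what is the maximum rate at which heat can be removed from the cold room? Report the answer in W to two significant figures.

In absolute terms T_C = 275.93 K and T_H = 305.37 K, so ΔT = 29.44 K.
COP_Carnot = T_C/ΔT = 275.93/29.44 = 9.371.
Q̇_max = COP_Carnot × Ẇ = 9.371 × 6000 W = 56230 W.

56000 W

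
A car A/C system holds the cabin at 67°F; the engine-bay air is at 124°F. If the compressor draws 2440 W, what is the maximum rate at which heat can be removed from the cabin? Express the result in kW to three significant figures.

In absolute terms T_C = 292.59 K and T_H = 324.26 K, so ΔT = 31.67 K.
COP_Carnot = T_C/ΔT = 292.59/31.67 = 9.240.
Q̇_max = COP_Carnot × Ẇ = 9.240 × 2440 W = 22550 W = 22.55 kW.

22.5 kW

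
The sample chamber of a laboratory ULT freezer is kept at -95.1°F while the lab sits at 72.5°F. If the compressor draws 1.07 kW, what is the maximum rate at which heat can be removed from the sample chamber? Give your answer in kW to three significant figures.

In absolute terms T_C = 202.54 K and T_H = 295.65 K, so ΔT = 93.11 K.
COP_Carnot = T_C/ΔT = 202.54/93.11 = 2.175.
Q̇_max = COP_Carnot × Ẇ = 2.175 × 1.070 kW = 2.328 kW.

2.33 kW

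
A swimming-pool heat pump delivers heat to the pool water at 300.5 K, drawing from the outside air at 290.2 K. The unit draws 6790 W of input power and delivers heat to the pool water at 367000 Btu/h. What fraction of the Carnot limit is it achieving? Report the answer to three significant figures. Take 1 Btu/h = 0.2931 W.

0.543

Converting, Q̇_H = 367000 Btu/h = 107600 W, so COP_actual = Q̇_H/Ẇ = 107600/6790 = 15.84.
The reservoir spacing is ΔT = 300.5 − 290.2 = 10.30 K.
COP_Carnot = T_H/ΔT = 300.50/10.30 = 29.17.
η_II = COP_actual/COP_Carnot = 15.84/29.17 = 0.5430.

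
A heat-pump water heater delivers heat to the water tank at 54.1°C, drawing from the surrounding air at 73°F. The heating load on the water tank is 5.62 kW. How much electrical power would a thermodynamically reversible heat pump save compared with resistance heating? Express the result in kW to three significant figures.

5.08 kW

In absolute terms T_C = 295.93 K and T_H = 327.25 K, so ΔT = 31.32 K.
COP_Carnot = T_H/ΔT = 327.25/31.32 = 10.45.
Resistance heating needs Ẇ_res = Q̇_H = 5.620 kW; the reversible heat pump needs only Ẇ_hp = Q̇_H/COP = 0.5379 kW.
Saving = 5.620 − 0.5379 = 5.082 kW.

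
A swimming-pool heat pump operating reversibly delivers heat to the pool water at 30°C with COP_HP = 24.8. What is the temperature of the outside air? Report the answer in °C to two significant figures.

COP_HP = T_H/(T_H − T_C) gives T_H − T_C = T_H/COP.
With T_H = 303.15 K, T_C = 303.15 × (1 − 1/24.8) = 290.93 K.
Converting, 290.93 K = 17.78°C.

18 °C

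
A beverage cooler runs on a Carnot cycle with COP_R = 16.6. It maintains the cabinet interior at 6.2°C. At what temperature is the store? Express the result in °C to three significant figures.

23.0 °C

COP_R = T_C/(T_H − T_C) gives T_H − T_C = T_C/COP.
With T_C = 279.35 K, T_H = 279.35 × (1 + 1/16.6) = 296.18 K.
Converting, 296.18 K = 23.03°C.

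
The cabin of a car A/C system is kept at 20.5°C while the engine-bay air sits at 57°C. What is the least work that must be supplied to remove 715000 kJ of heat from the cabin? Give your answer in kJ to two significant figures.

In absolute terms T_C = 293.65 K and T_H = 330.15 K, so ΔT = 36.50 K.
The reversible limit is COP_R = T_C/ΔT = 8.045, so W_min = Q_C/COP = Q_C·ΔT/T_C.
W_min = 715000 × 36.50/293.65 = 88870 kJ.

89000 kJ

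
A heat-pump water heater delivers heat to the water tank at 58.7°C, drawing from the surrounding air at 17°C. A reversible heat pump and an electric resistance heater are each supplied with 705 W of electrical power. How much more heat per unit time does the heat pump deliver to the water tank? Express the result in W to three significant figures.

In absolute terms T_C = 290.15 K and T_H = 331.85 K, so ΔT = 41.70 K.
COP_Carnot = T_H/ΔT = 331.85/41.70 = 7.958.
The heat pump delivers Q̇_H = COP × Ẇ = 5610 W; the resistance heater delivers Ẇ = 705.0 W.
Extra = (COP − 1)·Ẇ = 4905 W.

4910 W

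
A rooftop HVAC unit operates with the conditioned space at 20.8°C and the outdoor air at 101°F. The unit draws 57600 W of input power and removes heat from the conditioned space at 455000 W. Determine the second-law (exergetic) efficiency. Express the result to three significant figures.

COP_actual = Q̇_C/Ẇ = 455000/57600 = 7.899.
In absolute terms T_C = 293.95 K and T_H = 311.48 K, so ΔT = 17.53 K.
COP_Carnot = T_C/ΔT = 293.95/17.53 = 16.77.
η_II = COP_actual/COP_Carnot = 7.899/16.77 = 0.4712.

0.471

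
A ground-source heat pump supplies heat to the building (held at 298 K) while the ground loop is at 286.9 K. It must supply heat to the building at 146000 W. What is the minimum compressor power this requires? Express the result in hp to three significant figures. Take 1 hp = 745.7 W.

7.29 hp

The reservoir spacing is ΔT = 298 − 286.9 = 11.10 K.
COP_Carnot = T_H/ΔT = 298.00/11.10 = 26.85.
Ẇ_min = Q̇/COP_Carnot = 146000/26.85 = 5438 W = 7.293 hp.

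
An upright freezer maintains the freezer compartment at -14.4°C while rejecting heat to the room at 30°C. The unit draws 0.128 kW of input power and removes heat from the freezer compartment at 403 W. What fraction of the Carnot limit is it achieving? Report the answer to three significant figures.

Converting, Q̇_C = 403.0 W = 0.4030 kW, so COP_actual = Q̇_C/Ẇ = 0.4030/0.1280 = 3.148.
In absolute terms T_C = 258.75 K and T_H = 303.15 K, so ΔT = 44.40 K.
COP_Carnot = T_C/ΔT = 258.75/44.40 = 5.828.
η_II = COP_actual/COP_Carnot = 3.148/5.828 = 0.5403.

0.540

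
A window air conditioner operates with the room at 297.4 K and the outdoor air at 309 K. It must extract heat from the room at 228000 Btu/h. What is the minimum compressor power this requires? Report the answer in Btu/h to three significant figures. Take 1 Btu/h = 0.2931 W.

The reservoir spacing is ΔT = 309 − 297.4 = 11.60 K.
COP_Carnot = T_C/ΔT = 297.40/11.60 = 25.64.
Ẇ_min = Q̇/COP_Carnot = 228000/25.64 = 8893 Btu/h.

8890 Btu/h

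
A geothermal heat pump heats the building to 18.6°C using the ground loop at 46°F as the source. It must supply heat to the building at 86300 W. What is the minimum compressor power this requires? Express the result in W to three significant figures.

In absolute terms T_C = 280.93 K and T_H = 291.75 K, so ΔT = 10.82 K.
COP_Carnot = T_H/ΔT = 291.75/10.82 = 26.96.
Ẇ_min = Q̇/COP_Carnot = 86300/26.96 = 3201 W.

3200 W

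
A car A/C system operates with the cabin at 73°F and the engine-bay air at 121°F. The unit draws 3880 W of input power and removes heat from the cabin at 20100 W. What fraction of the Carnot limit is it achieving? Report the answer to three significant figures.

0.467

COP_actual = Q̇_C/Ẇ = 20100/3880 = 5.180.
In absolute terms T_C = 295.93 K and T_H = 322.59 K, so ΔT = 26.67 K.
COP_Carnot = T_C/ΔT = 295.93/26.67 = 11.10.
η_II = COP_actual/COP_Carnot = 5.180/11.10 = 0.4668.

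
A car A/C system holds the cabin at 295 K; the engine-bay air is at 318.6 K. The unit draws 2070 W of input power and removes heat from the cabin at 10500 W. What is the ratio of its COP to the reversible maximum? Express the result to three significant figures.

COP_actual = Q̇_C/Ẇ = 10500/2070 = 5.072.
The reservoir spacing is ΔT = 318.6 − 295 = 23.60 K.
COP_Carnot = T_C/ΔT = 295.00/23.60 = 12.50.
η_II = COP_actual/COP_Carnot = 5.072/12.50 = 0.4058.

0.406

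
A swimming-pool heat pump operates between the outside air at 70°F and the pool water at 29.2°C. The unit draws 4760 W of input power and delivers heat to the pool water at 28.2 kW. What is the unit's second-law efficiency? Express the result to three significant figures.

Converting, Q̇_H = 28.20 kW = 28200 W, so COP_actual = Q̇_H/Ẇ = 28200/4760 = 5.924.
In absolute terms T_C = 294.26 K and T_H = 302.35 K, so ΔT = 8.089 K.
COP_Carnot = T_H/ΔT = 302.35/8.089 = 37.38.
η_II = COP_actual/COP_Carnot = 5.924/37.38 = 0.1585.

0.158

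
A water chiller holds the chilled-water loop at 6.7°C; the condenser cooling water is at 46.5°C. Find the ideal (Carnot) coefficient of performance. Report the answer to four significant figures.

7.031

In absolute terms T_C = 279.85 K and T_H = 319.65 K, so ΔT = 39.80 K.
For a reversible cycle, COP_Carnot = T_C/ΔT = 279.85/39.80 = 7.031.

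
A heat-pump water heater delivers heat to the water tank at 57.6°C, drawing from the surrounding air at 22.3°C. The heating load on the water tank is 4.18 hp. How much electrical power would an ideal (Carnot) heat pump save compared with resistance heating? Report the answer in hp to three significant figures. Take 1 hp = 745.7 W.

In absolute terms T_C = 295.45 K and T_H = 330.75 K, so ΔT = 35.30 K.
COP_Carnot = T_H/ΔT = 330.75/35.30 = 9.370.
Resistance heating needs Ẇ_res = Q̇_H = 4.180 hp; the reversible heat pump needs only Ẇ_hp = Q̇_H/COP = 0.4461 hp.
Saving = 4.180 − 0.4461 = 3.734 hp.

3.73 hp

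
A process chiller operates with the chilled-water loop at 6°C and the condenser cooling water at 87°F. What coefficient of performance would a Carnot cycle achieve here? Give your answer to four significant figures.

In absolute terms T_C = 279.15 K and T_H = 303.71 K, so ΔT = 24.56 K.
For a reversible cycle, COP_Carnot = T_C/ΔT = 279.15/24.56 = 11.37.

11.37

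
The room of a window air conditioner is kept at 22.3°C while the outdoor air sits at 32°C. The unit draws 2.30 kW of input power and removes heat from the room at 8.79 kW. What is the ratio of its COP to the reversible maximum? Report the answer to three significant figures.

COP_actual = Q̇_C/Ẇ = 8.790/2.300 = 3.822.
In absolute terms T_C = 295.45 K and T_H = 305.15 K, so ΔT = 9.700 K.
COP_Carnot = T_C/ΔT = 295.45/9.700 = 30.46.
η_II = COP_actual/COP_Carnot = 3.822/30.46 = 0.1255.

0.125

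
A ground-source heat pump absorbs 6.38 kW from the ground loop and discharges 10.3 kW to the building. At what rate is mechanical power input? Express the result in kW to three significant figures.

For a cyclic device the first law requires Q̇_H = Q̇_C + Ẇ.
Ẇ = Q̇_H − Q̇_C = 3.920 kW.

3.92 kW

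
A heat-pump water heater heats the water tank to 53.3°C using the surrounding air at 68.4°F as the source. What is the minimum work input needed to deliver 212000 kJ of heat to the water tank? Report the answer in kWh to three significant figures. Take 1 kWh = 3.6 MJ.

5.97 kWh

In absolute terms T_C = 293.37 K and T_H = 326.45 K, so ΔT = 33.08 K.
The reversible limit is COP_HP = T_H/ΔT = 9.869, so W_min = Q_H/COP = Q_H·ΔT/T_H.
W_min = 212000 × 33.08/326.45 = 21480 kJ = 5.967 kWh.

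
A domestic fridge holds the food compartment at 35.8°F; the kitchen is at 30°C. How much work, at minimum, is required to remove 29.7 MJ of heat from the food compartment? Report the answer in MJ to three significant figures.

In absolute terms T_C = 275.26 K and T_H = 303.15 K, so ΔT = 27.89 K.
The reversible limit is COP_R = T_C/ΔT = 9.870, so W_min = Q_C/COP = Q_C·ΔT/T_C.
W_min = 29.70 × 27.89/275.26 = 3.009 MJ.

3.01 MJ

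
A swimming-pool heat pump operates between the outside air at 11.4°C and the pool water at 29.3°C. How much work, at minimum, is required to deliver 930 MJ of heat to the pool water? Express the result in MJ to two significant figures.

55 MJ

In absolute terms T_C = 284.55 K and T_H = 302.45 K, so ΔT = 17.90 K.
The reversible limit is COP_HP = T_H/ΔT = 16.90, so W_min = Q_H/COP = Q_H·ΔT/T_H.
W_min = 930.0 × 17.90/302.45 = 55.04 MJ.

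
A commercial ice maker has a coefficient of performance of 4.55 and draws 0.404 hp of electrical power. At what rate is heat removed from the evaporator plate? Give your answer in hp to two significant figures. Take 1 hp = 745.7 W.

1.8 hp

Q̇_C = COP × Ẇ = 4.55 × 0.4040 = 1.838 hp.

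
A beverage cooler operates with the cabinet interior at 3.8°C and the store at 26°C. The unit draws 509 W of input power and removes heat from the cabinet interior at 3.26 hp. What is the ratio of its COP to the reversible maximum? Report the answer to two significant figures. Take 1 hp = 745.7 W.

0.38

Converting, Q̇_C = 3.260 hp = 2431 W, so COP_actual = Q̇_C/Ẇ = 2431/509.0 = 4.776.
In absolute terms T_C = 276.95 K and T_H = 299.15 K, so ΔT = 22.20 K.
COP_Carnot = T_C/ΔT = 276.95/22.20 = 12.48.
η_II = COP_actual/COP_Carnot = 4.776/12.48 = 0.3828.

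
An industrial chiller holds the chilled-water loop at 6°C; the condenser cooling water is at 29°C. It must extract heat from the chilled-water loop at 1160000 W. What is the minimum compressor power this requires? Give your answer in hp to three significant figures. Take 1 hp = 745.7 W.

In absolute terms T_C = 279.15 K and T_H = 302.15 K, so ΔT = 23.00 K.
COP_Carnot = T_C/ΔT = 279.15/23.00 = 12.14.
Ẇ_min = Q̇/COP_Carnot = 1160000/12.14 = 95580 W = 128.2 hp.

128 hp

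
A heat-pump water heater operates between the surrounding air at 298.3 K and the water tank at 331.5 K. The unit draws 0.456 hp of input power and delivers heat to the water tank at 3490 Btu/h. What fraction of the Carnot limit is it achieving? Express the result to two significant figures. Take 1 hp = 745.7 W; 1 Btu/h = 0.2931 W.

Converting, Q̇_H = 3490 Btu/h = 1.372 hp, so COP_actual = Q̇_H/Ẇ = 1.372/0.4560 = 3.008.
The reservoir spacing is ΔT = 331.5 − 298.3 = 33.20 K.
COP_Carnot = T_H/ΔT = 331.50/33.20 = 9.985.
η_II = COP_actual/COP_Carnot = 3.008/9.985 = 0.3013.

0.30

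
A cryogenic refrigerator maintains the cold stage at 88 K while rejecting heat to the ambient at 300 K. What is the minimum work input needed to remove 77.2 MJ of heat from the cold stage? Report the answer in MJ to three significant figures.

186 MJ

The reservoir spacing is ΔT = 300 − 88 = 212.0 K.
The reversible limit is COP_R = T_C/ΔT = 0.4151, so W_min = Q_C/COP = Q_C·ΔT/T_C.
W_min = 77.20 × 212.0/88.00 = 186.0 MJ.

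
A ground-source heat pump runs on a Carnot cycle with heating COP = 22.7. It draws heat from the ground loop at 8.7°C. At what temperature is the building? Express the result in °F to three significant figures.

71.0 °F

COP_HP = T_H/(T_H − T_C) rearranges to T_H = COP·T_C/(COP − 1).
With T_C = 281.85 K, T_H = 22.7 × 281.85/21.70 = 294.84 K.
Converting, 294.84 K = 71.04°F.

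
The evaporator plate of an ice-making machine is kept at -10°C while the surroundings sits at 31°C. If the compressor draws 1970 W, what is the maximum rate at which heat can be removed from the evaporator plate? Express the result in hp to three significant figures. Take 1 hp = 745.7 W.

In absolute terms T_C = 263.15 K and T_H = 304.15 K, so ΔT = 41.00 K.
COP_Carnot = T_C/ΔT = 263.15/41.00 = 6.418.
Q̇_max = COP_Carnot × Ẇ = 6.418 × 1970 W = 12640 W = 16.96 hp.

17.0 hp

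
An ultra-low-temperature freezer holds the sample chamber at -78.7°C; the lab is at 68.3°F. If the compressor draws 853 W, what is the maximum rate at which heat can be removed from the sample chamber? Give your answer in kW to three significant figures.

In absolute terms T_C = 194.45 K and T_H = 293.32 K, so ΔT = 98.87 K.
COP_Carnot = T_C/ΔT = 194.45/98.87 = 1.967.
Q̇_max = COP_Carnot × Ẇ = 1.967 × 853.0 W = 1678 W = 1.678 kW.

1.68 kW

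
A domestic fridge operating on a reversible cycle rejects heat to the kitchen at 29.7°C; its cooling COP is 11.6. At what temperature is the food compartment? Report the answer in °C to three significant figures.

For a Carnot refrigerator COP_R = T_C/(T_H − T_C), so T_C = COP·T_H/(1 + COP).
With T_H = 302.85 K, T_C = 11.6 × 302.85/12.60 = 278.81 K.
Converting, 278.81 K = 5.66°C.

5.66 °C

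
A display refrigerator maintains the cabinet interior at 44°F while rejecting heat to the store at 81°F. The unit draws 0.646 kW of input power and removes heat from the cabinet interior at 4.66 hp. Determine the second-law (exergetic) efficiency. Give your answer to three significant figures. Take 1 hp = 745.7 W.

0.395

Converting, Q̇_C = 4.660 hp = 3.475 kW, so COP_actual = Q̇_C/Ẇ = 3.475/0.6460 = 5.379.
In absolute terms T_C = 279.82 K and T_H = 300.37 K, so ΔT = 20.56 K.
COP_Carnot = T_C/ΔT = 279.82/20.56 = 13.61.
η_II = COP_actual/COP_Carnot = 5.379/13.61 = 0.3952.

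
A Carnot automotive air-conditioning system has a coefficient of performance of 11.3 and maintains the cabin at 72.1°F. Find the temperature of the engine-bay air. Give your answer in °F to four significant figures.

119.2 °F

COP_R = T_C/(T_H − T_C) gives T_H − T_C = T_C/COP.
With T_C = 295.43 K, T_H = 295.43 × (1 + 1/11.3) = 321.57 K.
Converting, 321.57 K = 119.16°F.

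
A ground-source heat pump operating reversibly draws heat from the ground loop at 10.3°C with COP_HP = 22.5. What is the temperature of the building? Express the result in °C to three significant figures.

COP_HP = T_H/(T_H − T_C) rearranges to T_H = COP·T_C/(COP − 1).
With T_C = 283.45 K, T_H = 22.5 × 283.45/21.50 = 296.63 K.
Converting, 296.63 K = 23.48°C.

23.5 °C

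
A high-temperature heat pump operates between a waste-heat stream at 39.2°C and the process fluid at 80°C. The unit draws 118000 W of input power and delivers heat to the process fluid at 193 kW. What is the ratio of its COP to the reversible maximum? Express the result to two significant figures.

Converting, Q̇_H = 193.0 kW = 193000 W, so COP_actual = Q̇_H/Ẇ = 193000/118000 = 1.636.
In absolute terms T_C = 312.35 K and T_H = 353.15 K, so ΔT = 40.80 K.
COP_Carnot = T_H/ΔT = 353.15/40.80 = 8.656.
η_II = COP_actual/COP_Carnot = 1.636/8.656 = 0.1890.

0.19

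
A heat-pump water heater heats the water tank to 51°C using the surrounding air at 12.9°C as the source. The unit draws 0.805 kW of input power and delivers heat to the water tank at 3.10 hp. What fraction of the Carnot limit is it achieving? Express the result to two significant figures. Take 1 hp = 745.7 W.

Converting, Q̇_H = 3.100 hp = 2.312 kW, so COP_actual = Q̇_H/Ẇ = 2.312/0.8050 = 2.872.
In absolute terms T_C = 286.05 K and T_H = 324.15 K, so ΔT = 38.10 K.
COP_Carnot = T_H/ΔT = 324.15/38.10 = 8.508.
η_II = COP_actual/COP_Carnot = 2.872/8.508 = 0.3375.

0.34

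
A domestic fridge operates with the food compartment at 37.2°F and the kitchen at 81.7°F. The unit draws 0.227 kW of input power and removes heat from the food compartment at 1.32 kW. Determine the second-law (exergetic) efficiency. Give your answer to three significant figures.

COP_actual = Q̇_C/Ẇ = 1.320/0.2270 = 5.815.
In absolute terms T_C = 276.04 K and T_H = 300.76 K, so ΔT = 24.72 K.
COP_Carnot = T_C/ΔT = 276.04/24.72 = 11.17.
η_II = COP_actual/COP_Carnot = 5.815/11.17 = 0.5208.

0.521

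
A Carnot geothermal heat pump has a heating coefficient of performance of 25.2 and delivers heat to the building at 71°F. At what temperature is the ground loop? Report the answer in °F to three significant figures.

49.9 °F

COP_HP = T_H/(T_H − T_C) gives T_H − T_C = T_H/COP.
With T_H = 294.82 K, T_C = 294.82 × (1 − 1/25.2) = 283.12 K.
Converting, 283.12 K = 49.94°F.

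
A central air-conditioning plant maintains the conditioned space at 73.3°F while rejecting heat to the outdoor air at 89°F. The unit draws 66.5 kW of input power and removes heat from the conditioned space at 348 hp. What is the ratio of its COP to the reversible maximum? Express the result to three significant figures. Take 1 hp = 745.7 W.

0.115

Converting, Q̇_C = 348.0 hp = 259.5 kW, so COP_actual = Q̇_C/Ẇ = 259.5/66.50 = 3.902.
In absolute terms T_C = 296.09 K and T_H = 304.82 K, so ΔT = 8.722 K.
COP_Carnot = T_C/ΔT = 296.09/8.722 = 33.95.
η_II = COP_actual/COP_Carnot = 3.902/33.95 = 0.1150.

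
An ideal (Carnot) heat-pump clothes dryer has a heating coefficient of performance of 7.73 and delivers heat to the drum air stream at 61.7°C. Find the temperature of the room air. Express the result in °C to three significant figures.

COP_HP = T_H/(T_H − T_C) gives T_H − T_C = T_H/COP.
With T_H = 334.85 K, T_C = 334.85 × (1 − 1/7.73) = 291.53 K.
Converting, 291.53 K = 18.38°C.

18.4 °C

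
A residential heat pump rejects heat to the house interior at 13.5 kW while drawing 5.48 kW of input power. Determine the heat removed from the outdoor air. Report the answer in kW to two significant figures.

For a cyclic device the first law requires Q̇_H = Q̇_C + Ẇ.
Q̇_C = Q̇_H − Ẇ = 8.020 kW.

8.0 kW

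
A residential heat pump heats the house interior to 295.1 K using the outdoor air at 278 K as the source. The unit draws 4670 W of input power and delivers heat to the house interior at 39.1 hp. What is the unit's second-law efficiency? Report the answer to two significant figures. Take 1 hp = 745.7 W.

Converting, Q̇_H = 39.10 hp = 29160 W, so COP_actual = Q̇_H/Ẇ = 29160/4670 = 6.243.
The reservoir spacing is ΔT = 295.1 − 278 = 17.10 K.
COP_Carnot = T_H/ΔT = 295.10/17.10 = 17.26.
η_II = COP_actual/COP_Carnot = 6.243/17.26 = 0.3618.

0.36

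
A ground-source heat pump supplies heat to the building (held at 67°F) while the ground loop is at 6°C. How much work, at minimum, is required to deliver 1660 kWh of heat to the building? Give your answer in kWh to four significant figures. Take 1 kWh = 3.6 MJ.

76.28 kWh

In absolute terms T_C = 279.15 K and T_H = 292.59 K, so ΔT = 13.44 K.
The reversible limit is COP_HP = T_H/ΔT = 21.76, so W_min = Q_H/COP = Q_H·ΔT/T_H.
W_min = 1660 × 13.44/292.59 = 76.28 kWh.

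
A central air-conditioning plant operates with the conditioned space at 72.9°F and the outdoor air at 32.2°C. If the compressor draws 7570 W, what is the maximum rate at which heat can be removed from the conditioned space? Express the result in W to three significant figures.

236000 W

In absolute terms T_C = 295.87 K and T_H = 305.35 K, so ΔT = 9.478 K.
COP_Carnot = T_C/ΔT = 295.87/9.478 = 31.22.
Q̇_max = COP_Carnot × Ẇ = 31.22 × 7570 W = 236300 W.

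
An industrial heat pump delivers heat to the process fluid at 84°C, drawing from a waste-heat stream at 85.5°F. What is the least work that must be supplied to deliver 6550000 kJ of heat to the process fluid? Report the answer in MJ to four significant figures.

In absolute terms T_C = 302.87 K and T_H = 357.15 K, so ΔT = 54.28 K.
The reversible limit is COP_HP = T_H/ΔT = 6.580, so W_min = Q_H/COP = Q_H·ΔT/T_H.
W_min = 6550000 × 54.28/357.15 = 995400 kJ = 995.4 MJ.

995.4 MJ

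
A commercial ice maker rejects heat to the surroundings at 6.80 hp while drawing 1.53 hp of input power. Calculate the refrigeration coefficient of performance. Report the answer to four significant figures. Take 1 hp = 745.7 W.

The first law gives Q̇_H = Q̇_C + Ẇ, so the three rates are Q̇_C = 5.270, Q̇_H = 6.800, Ẇ = 1.530 hp.
COP_R = Q̇_C/Ẇ = 5.270/1.530 = 3.444.

3.444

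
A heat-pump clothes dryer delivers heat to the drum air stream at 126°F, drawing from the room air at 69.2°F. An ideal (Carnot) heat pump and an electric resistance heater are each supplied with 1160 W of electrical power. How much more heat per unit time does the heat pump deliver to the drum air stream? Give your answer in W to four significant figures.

10800 W

In absolute terms T_C = 293.82 K and T_H = 325.37 K, so ΔT = 31.56 K.
COP_Carnot = T_H/ΔT = 325.37/31.56 = 10.31.
The heat pump delivers Q̇_H = COP × Ẇ = 11960 W; the resistance heater delivers Ẇ = 1160 W.
Extra = (COP − 1)·Ẇ = 10800 W.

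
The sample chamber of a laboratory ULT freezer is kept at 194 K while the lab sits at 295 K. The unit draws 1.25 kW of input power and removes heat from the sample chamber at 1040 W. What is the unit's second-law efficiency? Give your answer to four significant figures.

Converting, Q̇_C = 1040 W = 1.040 kW, so COP_actual = Q̇_C/Ẇ = 1.040/1.250 = 0.8320.
The reservoir spacing is ΔT = 295 − 194 = 101.0 K.
COP_Carnot = T_C/ΔT = 194.00/101.0 = 1.921.
η_II = COP_actual/COP_Carnot = 0.8320/1.921 = 0.4332.

0.4332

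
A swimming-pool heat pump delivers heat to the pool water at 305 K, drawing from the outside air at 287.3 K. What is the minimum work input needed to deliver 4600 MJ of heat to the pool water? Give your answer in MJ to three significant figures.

The reservoir spacing is ΔT = 305 − 287.3 = 17.70 K.
The reversible limit is COP_HP = T_H/ΔT = 17.23, so W_min = Q_H/COP = Q_H·ΔT/T_H.
W_min = 4600 × 17.70/305.00 = 267.0 MJ.

267 MJ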